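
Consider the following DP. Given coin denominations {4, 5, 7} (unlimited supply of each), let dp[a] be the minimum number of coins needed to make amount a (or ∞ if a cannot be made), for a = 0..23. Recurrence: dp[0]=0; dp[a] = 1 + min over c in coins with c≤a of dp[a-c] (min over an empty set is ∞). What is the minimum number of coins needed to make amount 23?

 a  0  1  2  3  4  5  6  7  8  9 10 11 12 13 14 15 16 17 18 19 20 21 22 23
dp  0  -  -  -  1  1  -  1  2  2  2  2  2  3  2  3  3  3  3  3  4  3  4  4
(- denotes ∞ / unreachable)

4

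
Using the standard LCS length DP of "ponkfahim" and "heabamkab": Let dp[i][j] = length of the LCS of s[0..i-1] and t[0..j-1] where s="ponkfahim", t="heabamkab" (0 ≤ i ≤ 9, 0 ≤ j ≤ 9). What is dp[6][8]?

2

   ''  h  e  a  b  a  m  k  a  b
''  0  0  0  0  0  0  0  0  0  0
 p  0  0  0  0  0  0  0  0  0  0
 o  0  0  0  0  0  0  0  0  0  0
 n  0  0  0  0  0  0  0  0  0  0
 k  0  0  0  0  0  0  0  1  1  1
 f  0  0  0  0  0  0  0  1  1  1
 a  0  0  0  1  1  1  1  1  2  2
 h  0  1  1  1  1  1  1  1  2  2
 i  0  1  1  1  1  1  1  1  2  2
 m  0  1  1  1  1  1  2  2  2  2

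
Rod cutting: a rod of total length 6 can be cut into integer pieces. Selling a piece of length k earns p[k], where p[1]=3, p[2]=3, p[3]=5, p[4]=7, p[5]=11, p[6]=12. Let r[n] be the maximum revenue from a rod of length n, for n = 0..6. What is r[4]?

   n    0    1    2    3    4    5    6
r[n]    0    3    6    9   12   15   18

12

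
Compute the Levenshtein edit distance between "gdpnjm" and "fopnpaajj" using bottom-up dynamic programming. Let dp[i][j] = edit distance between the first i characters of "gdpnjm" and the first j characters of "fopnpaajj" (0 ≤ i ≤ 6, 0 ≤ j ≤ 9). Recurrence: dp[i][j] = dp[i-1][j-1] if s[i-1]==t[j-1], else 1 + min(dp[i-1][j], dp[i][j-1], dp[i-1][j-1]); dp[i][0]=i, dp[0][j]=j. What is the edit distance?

6

   ''  f  o  p  n  p  a  a  j  j
''  0  1  2  3  4  5  6  7  8  9
 g  1  1  2  3  4  5  6  7  8  9
 d  2  2  2  3  4  5  6  7  8  9
 p  3  3  3  2  3  4  5  6  7  8
 n  4  4  4  3  2  3  4  5  6  7
 j  5  5  5  4  3  3  4  5  5  6
 m  6  6  6  5  4  4  4  5  6  6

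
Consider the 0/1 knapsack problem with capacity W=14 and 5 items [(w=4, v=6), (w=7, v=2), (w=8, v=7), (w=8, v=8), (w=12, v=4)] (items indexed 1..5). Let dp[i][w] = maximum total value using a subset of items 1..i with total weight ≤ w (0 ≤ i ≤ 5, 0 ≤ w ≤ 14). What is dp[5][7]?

6

i\w   0   1   2   3   4   5   6   7   8   9  10  11  12  13  14
  0   0   0   0   0   0   0   0   0   0   0   0   0   0   0   0
  1   0   0   0   0   6   6   6   6   6   6   6   6   6   6   6
  2   0   0   0   0   6   6   6   6   6   6   6   8   8   8   8
  3   0   0   0   0   6   6   6   6   7   7   7   8  13  13  13
  4   0   0   0   0   6   6   6   6   8   8   8   8  14  14  14
  5   0   0   0   0   6   6   6   6   8   8   8   8  14  14  14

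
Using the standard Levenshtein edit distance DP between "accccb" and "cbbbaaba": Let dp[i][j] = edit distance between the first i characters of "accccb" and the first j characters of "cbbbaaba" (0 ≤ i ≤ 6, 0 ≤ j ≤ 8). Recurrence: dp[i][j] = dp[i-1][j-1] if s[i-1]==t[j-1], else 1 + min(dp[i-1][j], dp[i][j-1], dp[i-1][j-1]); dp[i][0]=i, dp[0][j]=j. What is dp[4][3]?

3

   ''  c  b  b  b  a  a  b  a
''  0  1  2  3  4  5  6  7  8
 a  1  1  2  3  4  4  5  6  7
 c  2  1  2  3  4  5  5  6  7
 c  3  2  2  3  4  5  6  6  7
 c  4  3  3  3  4  5  6  7  7
 c  5  4  4  4  4  5  6  7  8
 b  6  5  4  4  4  5  6  6  7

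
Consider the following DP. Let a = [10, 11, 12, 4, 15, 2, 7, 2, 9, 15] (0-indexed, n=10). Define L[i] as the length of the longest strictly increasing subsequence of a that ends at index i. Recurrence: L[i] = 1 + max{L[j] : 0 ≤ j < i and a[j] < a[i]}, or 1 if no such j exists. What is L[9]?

   i    0    1    2    3    4    5    6    7    8    9
a[i]   10   11   12    4   15    2    7    2    9   15
L[i]    1    2    3    1    4    1    2    1    3    4

4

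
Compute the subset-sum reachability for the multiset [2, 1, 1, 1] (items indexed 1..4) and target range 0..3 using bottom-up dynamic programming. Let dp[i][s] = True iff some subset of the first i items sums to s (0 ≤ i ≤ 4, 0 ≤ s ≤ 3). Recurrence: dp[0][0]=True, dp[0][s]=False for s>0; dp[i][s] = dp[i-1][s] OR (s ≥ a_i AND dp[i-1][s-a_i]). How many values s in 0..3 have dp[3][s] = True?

i\s   0   1   2   3
  0   T   F   F   F
  1   T   F   T   F
  2   T   T   T   T
  3   T   T   T   T
  4   T   T   T   T

4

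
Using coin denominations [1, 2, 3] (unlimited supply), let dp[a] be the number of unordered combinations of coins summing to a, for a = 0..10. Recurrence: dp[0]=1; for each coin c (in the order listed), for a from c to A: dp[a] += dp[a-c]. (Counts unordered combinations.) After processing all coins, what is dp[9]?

12

after  coin     0     1     2     3     4     5     6     7     8     9    10
          1     1     1     1     1     1     1     1     1     1     1     1
          2     1     1     2     2     3     3     4     4     5     5     6
          3     1     1     2     3     4     5     7     8    10    12    14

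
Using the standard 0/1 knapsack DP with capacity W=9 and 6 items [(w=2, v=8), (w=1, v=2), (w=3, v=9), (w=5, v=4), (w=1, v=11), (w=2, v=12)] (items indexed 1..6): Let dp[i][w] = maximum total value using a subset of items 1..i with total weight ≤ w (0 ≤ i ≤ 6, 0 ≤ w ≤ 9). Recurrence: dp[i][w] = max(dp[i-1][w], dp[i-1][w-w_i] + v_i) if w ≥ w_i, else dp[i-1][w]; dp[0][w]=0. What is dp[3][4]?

11

i\w   0   1   2   3   4   5   6   7   8   9
  0   0   0   0   0   0   0   0   0   0   0
  1   0   0   8   8   8   8   8   8   8   8
  2   0   2   8  10  10  10  10  10  10  10
  3   0   2   8  10  11  17  19  19  19  19
  4   0   2   8  10  11  17  19  19  19  19
  5   0  11  13  19  21  22  28  30  30  30
  6   0  11  13  23  25  31  33  34  40  42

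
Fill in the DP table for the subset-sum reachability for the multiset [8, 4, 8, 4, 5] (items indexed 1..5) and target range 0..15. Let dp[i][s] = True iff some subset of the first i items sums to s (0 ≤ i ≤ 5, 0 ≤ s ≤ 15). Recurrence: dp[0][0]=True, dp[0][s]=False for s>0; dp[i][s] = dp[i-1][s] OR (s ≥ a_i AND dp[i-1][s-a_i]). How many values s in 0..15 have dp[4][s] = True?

i\s   0   1   2   3   4   5   6   7   8   9  10  11  12  13  14  15
  0   T   F   F   F   F   F   F   F   F   F   F   F   F   F   F   F
  1   T   F   F   F   F   F   F   F   T   F   F   F   F   F   F   F
  2   T   F   F   F   T   F   F   F   T   F   F   F   T   F   F   F
  3   T   F   F   F   T   F   F   F   T   F   F   F   T   F   F   F
  4   T   F   F   F   T   F   F   F   T   F   F   F   T   F   F   F
  5   T   F   F   F   T   T   F   F   T   T   F   F   T   T   F   F

4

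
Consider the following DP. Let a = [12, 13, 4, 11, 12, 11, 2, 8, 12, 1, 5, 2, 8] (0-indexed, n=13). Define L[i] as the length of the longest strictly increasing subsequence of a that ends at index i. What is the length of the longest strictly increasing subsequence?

3

   i    0    1    2    3    4    5    6    7    8    9   10   11   12
a[i]   12   13    4   11   12   11    2    8   12    1    5    2    8
L[i]    1    2    1    2    3    2    1    2    3    1    2    2    3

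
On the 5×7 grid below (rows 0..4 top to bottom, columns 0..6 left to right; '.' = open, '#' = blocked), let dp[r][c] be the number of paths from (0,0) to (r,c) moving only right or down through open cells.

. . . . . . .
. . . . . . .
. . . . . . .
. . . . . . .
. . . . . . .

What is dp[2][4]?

15

r\c   0   1   2   3   4   5   6
  0   1   1   1   1   1   1   1
  1   1   2   3   4   5   6   7
  2   1   3   6  10  15  21  28
  3   1   4  10  20  35  56  84
  4   1   5  15  35  70 126 210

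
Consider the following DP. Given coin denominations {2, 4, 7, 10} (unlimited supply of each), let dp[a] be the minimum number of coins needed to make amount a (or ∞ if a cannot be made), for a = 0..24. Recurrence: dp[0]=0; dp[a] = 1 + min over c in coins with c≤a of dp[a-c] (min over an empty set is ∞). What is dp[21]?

3

 a  0  1  2  3  4  5  6  7  8  9 10 11 12 13 14 15 16 17 18 19 20 21 22 23 24
dp  0  -  1  -  1  -  2  1  2  2  1  2  2  3  2  3  3  2  3  3  2  3  3  4  3
(- denotes ∞ / unreachable)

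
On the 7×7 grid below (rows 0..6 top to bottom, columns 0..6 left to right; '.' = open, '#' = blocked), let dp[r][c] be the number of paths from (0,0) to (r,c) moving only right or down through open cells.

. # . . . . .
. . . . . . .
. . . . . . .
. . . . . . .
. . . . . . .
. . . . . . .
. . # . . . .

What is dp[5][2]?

r\c   0   1   2   3   4   5   6
  0   1   0   0   0   0   0   0
  1   1   1   1   1   1   1   1
  2   1   2   3   4   5   6   7
  3   1   3   6  10  15  21  28
  4   1   4  10  20  35  56  84
  5   1   5  15  35  70 126 210
  6   1   6   0  35 105 231 441

15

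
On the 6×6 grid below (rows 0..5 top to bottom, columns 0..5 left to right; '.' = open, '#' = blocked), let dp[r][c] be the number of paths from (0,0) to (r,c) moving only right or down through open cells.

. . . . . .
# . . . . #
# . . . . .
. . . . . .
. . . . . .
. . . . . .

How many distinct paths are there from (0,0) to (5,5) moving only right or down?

121

r\c   0   1   2   3   4   5
  0   1   1   1   1   1   1
  1   0   1   2   3   4   0
  2   0   1   3   6  10  10
  3   0   1   4  10  20  30
  4   0   1   5  15  35  65
  5   0   1   6  21  56 121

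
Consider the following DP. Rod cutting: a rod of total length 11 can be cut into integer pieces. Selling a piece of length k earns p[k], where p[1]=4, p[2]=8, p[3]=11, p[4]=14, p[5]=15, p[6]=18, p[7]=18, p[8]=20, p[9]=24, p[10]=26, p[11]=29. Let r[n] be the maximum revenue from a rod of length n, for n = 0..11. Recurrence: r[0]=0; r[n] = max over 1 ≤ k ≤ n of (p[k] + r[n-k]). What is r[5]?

20

   n    0    1    2    3    4    5    6    7    8    9   10   11
r[n]    0    4    8   12   16   20   24   28   32   36   40   44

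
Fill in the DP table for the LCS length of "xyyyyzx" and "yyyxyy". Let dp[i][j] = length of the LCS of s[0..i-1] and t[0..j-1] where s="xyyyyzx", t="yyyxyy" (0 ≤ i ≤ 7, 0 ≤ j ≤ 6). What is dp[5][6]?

   ''  y  y  y  x  y  y
''  0  0  0  0  0  0  0
 x  0  0  0  0  1  1  1
 y  0  1  1  1  1  2  2
 y  0  1  2  2  2  2  3
 y  0  1  2  3  3  3  3
 y  0  1  2  3  3  4  4
 z  0  1  2  3  3  4  4
 x  0  1  2  3  4  4  4

4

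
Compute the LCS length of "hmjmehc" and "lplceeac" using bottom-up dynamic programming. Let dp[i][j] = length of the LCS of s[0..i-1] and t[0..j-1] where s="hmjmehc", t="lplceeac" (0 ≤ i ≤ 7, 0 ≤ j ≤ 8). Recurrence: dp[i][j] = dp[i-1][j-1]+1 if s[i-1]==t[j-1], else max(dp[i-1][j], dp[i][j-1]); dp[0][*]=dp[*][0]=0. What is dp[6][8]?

   ''  l  p  l  c  e  e  a  c
''  0  0  0  0  0  0  0  0  0
 h  0  0  0  0  0  0  0  0  0
 m  0  0  0  0  0  0  0  0  0
 j  0  0  0  0  0  0  0  0  0
 m  0  0  0  0  0  0  0  0  0
 e  0  0  0  0  0  1  1  1  1
 h  0  0  0  0  0  1  1  1  1
 c  0  0  0  0  1  1  1  1  2

1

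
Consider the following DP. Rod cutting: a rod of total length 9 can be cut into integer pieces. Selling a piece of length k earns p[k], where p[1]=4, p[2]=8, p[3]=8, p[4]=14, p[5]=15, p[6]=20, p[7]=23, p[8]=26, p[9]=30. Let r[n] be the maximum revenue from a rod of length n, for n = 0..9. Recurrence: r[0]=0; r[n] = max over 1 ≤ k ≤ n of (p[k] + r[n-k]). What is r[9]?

   n    0    1    2    3    4    5    6    7    8    9
r[n]    0    4    8   12   16   20   24   28   32   36

36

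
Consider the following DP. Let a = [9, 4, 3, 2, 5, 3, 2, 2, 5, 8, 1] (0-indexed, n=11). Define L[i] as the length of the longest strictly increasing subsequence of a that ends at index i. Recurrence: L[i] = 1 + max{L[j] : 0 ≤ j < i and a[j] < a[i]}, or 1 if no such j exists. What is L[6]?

   i    0    1    2    3    4    5    6    7    8    9   10
a[i]    9    4    3    2    5    3    2    2    5    8    1
L[i]    1    1    1    1    2    2    1    1    3    4    1

1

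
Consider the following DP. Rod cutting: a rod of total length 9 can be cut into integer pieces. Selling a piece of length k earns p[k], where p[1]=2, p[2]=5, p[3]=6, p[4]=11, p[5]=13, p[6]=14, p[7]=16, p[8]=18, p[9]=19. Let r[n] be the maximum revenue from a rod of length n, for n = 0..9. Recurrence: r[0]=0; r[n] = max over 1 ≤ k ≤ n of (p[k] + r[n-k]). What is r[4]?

   n    0    1    2    3    4    5    6    7    8    9
r[n]    0    2    5    7   11   13   16   18   22   24

11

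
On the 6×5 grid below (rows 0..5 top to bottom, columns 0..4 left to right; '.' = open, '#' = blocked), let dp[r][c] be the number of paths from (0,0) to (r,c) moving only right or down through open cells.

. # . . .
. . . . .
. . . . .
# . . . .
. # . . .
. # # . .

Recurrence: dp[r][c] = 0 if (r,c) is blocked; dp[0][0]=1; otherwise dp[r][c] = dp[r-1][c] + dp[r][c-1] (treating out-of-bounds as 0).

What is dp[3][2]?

5

r\c   0   1   2   3   4
  0   1   0   0   0   0
  1   1   1   1   1   1
  2   1   2   3   4   5
  3   0   2   5   9  14
  4   0   0   5  14  28
  5   0   0   0  14  42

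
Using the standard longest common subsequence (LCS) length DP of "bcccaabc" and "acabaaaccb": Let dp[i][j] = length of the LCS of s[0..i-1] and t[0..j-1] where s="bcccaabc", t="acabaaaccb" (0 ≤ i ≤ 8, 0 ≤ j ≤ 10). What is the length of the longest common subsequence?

4

   ''  a  c  a  b  a  a  a  c  c  b
''  0  0  0  0  0  0  0  0  0  0  0
 b  0  0  0  0  1  1  1  1  1  1  1
 c  0  0  1  1  1  1  1  1  2  2  2
 c  0  0  1  1  1  1  1  1  2  3  3
 c  0  0  1  1  1  1  1  1  2  3  3
 a  0  1  1  2  2  2  2  2  2  3  3
 a  0  1  1  2  2  3  3  3  3  3  3
 b  0  1  1  2  3  3  3  3  3  3  4
 c  0  1  2  2  3  3  3  3  4  4  4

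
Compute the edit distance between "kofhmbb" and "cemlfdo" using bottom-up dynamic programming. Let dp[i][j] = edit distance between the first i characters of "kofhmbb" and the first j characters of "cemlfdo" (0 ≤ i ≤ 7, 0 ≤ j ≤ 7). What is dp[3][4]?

4

   ''  c  e  m  l  f  d  o
''  0  1  2  3  4  5  6  7
 k  1  1  2  3  4  5  6  7
 o  2  2  2  3  4  5  6  6
 f  3  3  3  3  4  4  5  6
 h  4  4  4  4  4  5  5  6
 m  5  5  5  4  5  5  6  6
 b  6  6  6  5  5  6  6  7
 b  7  7  7  6  6  6  7  7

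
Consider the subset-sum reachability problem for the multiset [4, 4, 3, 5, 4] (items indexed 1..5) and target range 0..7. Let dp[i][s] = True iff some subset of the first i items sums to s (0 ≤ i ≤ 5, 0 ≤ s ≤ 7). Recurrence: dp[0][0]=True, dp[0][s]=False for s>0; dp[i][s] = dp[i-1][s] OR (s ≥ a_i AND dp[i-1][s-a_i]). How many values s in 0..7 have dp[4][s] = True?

i\s   0   1   2   3   4   5   6   7
  0   T   F   F   F   F   F   F   F
  1   T   F   F   F   T   F   F   F
  2   T   F   F   F   T   F   F   F
  3   T   F   F   T   T   F   F   T
  4   T   F   F   T   T   T   F   T
  5   T   F   F   T   T   T   F   T

5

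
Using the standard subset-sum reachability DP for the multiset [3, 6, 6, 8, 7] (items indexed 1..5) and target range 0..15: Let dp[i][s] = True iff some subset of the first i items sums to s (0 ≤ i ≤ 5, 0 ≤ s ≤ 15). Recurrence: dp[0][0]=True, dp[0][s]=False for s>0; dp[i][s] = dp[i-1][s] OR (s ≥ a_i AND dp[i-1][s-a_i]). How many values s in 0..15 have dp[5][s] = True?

i\s   0   1   2   3   4   5   6   7   8   9  10  11  12  13  14  15
  0   T   F   F   F   F   F   F   F   F   F   F   F   F   F   F   F
  1   T   F   F   T   F   F   F   F   F   F   F   F   F   F   F   F
  2   T   F   F   T   F   F   T   F   F   T   F   F   F   F   F   F
  3   T   F   F   T   F   F   T   F   F   T   F   F   T   F   F   T
  4   T   F   F   T   F   F   T   F   T   T   F   T   T   F   T   T
  5   T   F   F   T   F   F   T   T   T   T   T   T   T   T   T   T

12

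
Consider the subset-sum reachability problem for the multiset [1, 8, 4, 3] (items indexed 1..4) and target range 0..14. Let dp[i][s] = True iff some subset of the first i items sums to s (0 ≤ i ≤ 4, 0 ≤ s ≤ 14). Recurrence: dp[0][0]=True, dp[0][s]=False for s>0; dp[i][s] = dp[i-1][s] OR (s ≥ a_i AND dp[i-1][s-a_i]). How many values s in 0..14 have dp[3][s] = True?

8

i\s   0   1   2   3   4   5   6   7   8   9  10  11  12  13  14
  0   T   F   F   F   F   F   F   F   F   F   F   F   F   F   F
  1   T   T   F   F   F   F   F   F   F   F   F   F   F   F   F
  2   T   T   F   F   F   F   F   F   T   T   F   F   F   F   F
  3   T   T   F   F   T   T   F   F   T   T   F   F   T   T   F
  4   T   T   F   T   T   T   F   T   T   T   F   T   T   T   F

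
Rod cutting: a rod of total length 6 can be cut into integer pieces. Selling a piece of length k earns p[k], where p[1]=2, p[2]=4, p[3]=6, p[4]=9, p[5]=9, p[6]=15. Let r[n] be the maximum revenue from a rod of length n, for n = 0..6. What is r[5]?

11

   n    0    1    2    3    4    5    6
r[n]    0    2    4    6    9   11   15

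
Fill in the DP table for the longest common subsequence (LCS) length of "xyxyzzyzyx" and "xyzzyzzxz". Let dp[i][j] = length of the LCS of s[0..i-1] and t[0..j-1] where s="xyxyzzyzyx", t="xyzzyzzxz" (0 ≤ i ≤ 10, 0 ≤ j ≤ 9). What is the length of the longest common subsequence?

7

   ''  x  y  z  z  y  z  z  x  z
''  0  0  0  0  0  0  0  0  0  0
 x  0  1  1  1  1  1  1  1  1  1
 y  0  1  2  2  2  2  2  2  2  2
 x  0  1  2  2  2  2  2  2  3  3
 y  0  1  2  2  2  3  3  3  3  3
 z  0  1  2  3  3  3  4  4  4  4
 z  0  1  2  3  4  4  4  5  5  5
 y  0  1  2  3  4  5  5  5  5  5
 z  0  1  2  3  4  5  6  6  6  6
 y  0  1  2  3  4  5  6  6  6  6
 x  0  1  2  3  4  5  6  6  7  7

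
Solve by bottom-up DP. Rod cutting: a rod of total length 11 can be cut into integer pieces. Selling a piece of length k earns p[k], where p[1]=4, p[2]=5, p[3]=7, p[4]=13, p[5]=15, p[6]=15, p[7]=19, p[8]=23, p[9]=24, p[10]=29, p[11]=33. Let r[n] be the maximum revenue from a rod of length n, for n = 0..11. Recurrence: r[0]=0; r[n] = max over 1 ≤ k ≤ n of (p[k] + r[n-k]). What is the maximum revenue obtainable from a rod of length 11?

44

   n    0    1    2    3    4    5    6    7    8    9   10   11
r[n]    0    4    8   12   16   20   24   28   32   36   40   44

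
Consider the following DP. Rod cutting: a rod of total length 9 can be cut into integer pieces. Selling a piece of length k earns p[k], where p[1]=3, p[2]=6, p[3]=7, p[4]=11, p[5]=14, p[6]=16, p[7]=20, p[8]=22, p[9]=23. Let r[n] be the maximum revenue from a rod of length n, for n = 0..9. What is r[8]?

24

   n    0    1    2    3    4    5    6    7    8    9
r[n]    0    3    6    9   12   15   18   21   24   27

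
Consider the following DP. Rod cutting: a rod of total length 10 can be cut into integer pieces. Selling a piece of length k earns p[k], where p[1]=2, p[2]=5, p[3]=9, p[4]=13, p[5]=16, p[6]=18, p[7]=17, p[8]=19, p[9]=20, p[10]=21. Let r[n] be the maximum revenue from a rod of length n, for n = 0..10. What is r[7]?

   n    0    1    2    3    4    5    6    7    8    9   10
r[n]    0    2    5    9   13   16   18   22   26   29   32

22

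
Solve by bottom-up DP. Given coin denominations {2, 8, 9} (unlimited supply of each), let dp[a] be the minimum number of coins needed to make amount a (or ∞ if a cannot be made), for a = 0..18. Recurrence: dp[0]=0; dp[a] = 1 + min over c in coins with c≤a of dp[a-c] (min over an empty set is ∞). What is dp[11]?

2

 a  0  1  2  3  4  5  6  7  8  9 10 11 12 13 14 15 16 17 18
dp  0  -  1  -  2  -  3  -  1  1  2  2  3  3  4  4  2  2  2
(- denotes ∞ / unreachable)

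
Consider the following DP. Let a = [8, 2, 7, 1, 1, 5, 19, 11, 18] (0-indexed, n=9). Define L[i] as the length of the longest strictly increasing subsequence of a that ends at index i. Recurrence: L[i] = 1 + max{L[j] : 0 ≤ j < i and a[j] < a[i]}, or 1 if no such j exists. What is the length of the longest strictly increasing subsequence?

4

   i    0    1    2    3    4    5    6    7    8
a[i]    8    2    7    1    1    5   19   11   18
L[i]    1    1    2    1    1    2    3    3    4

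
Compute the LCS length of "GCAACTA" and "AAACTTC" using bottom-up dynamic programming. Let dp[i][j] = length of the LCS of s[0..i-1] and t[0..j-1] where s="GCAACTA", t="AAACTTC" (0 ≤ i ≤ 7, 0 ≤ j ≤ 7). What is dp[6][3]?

2

   ''  A  A  A  C  T  T  C
''  0  0  0  0  0  0  0  0
 G  0  0  0  0  0  0  0  0
 C  0  0  0  0  1  1  1  1
 A  0  1  1  1  1  1  1  1
 A  0  1  2  2  2  2  2  2
 C  0  1  2  2  3  3  3  3
 T  0  1  2  2  3  4  4  4
 A  0  1  2  3  3  4  4  4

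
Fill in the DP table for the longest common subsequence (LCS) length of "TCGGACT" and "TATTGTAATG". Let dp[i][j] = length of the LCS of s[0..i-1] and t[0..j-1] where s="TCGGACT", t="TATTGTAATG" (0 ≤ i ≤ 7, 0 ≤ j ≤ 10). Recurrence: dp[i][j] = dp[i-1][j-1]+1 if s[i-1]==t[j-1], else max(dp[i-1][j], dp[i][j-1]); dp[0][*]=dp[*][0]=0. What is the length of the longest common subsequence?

4

   ''  T  A  T  T  G  T  A  A  T  G
''  0  0  0  0  0  0  0  0  0  0  0
 T  0  1  1  1  1  1  1  1  1  1  1
 C  0  1  1  1  1  1  1  1  1  1  1
 G  0  1  1  1  1  2  2  2  2  2  2
 G  0  1  1  1  1  2  2  2  2  2  3
 A  0  1  2  2  2  2  2  3  3  3  3
 C  0  1  2  2  2  2  2  3  3  3  3
 T  0  1  2  3  3  3  3  3  3  4  4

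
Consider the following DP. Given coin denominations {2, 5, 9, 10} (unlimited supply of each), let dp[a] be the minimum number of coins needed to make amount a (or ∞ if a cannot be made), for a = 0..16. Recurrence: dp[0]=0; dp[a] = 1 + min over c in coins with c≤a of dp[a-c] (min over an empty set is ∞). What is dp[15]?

 a  0  1  2  3  4  5  6  7  8  9 10 11 12 13 14 15 16
dp  0  -  1  -  2  1  3  2  4  1  1  2  2  3  2  2  3
(- denotes ∞ / unreachable)

2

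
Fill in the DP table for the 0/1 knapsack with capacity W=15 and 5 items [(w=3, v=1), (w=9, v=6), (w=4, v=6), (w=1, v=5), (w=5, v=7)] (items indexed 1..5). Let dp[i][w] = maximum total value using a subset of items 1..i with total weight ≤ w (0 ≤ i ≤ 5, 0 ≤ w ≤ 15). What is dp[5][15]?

19

i\w   0   1   2   3   4   5   6   7   8   9  10  11  12  13  14  15
  0   0   0   0   0   0   0   0   0   0   0   0   0   0   0   0   0
  1   0   0   0   1   1   1   1   1   1   1   1   1   1   1   1   1
  2   0   0   0   1   1   1   1   1   1   6   6   6   7   7   7   7
  3   0   0   0   1   6   6   6   7   7   7   7   7   7  12  12  12
  4   0   5   5   5   6  11  11  11  12  12  12  12  12  12  17  17
  5   0   5   5   5   6  11  12  12  12  13  18  18  18  19  19  19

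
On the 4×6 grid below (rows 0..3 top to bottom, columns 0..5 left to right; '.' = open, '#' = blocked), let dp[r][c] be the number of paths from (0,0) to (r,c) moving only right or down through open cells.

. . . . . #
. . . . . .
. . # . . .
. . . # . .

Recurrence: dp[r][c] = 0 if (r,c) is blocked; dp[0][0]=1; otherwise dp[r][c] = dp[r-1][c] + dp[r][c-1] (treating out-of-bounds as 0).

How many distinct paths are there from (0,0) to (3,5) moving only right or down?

r\c   0   1   2   3   4   5
  0   1   1   1   1   1   0
  1   1   2   3   4   5   5
  2   1   3   0   4   9  14
  3   1   4   4   0   9  23

23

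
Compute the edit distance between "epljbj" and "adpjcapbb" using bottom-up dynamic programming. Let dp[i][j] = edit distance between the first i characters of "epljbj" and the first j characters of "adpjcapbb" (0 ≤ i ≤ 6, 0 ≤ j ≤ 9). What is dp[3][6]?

   ''  a  d  p  j  c  a  p  b  b
''  0  1  2  3  4  5  6  7  8  9
 e  1  1  2  3  4  5  6  7  8  9
 p  2  2  2  2  3  4  5  6  7  8
 l  3  3  3  3  3  4  5  6  7  8
 j  4  4  4  4  3  4  5  6  7  8
 b  5  5  5  5  4  4  5  6  6  7
 j  6  6  6  6  5  5  5  6  7  7

5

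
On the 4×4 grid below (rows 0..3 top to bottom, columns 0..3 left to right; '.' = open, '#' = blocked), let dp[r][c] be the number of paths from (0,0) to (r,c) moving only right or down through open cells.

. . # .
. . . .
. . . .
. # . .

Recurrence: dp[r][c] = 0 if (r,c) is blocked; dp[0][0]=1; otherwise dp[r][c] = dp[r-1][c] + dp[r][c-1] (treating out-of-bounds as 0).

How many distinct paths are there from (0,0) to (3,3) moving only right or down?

r\c   0   1   2   3
  0   1   1   0   0
  1   1   2   2   2
  2   1   3   5   7
  3   1   0   5  12

12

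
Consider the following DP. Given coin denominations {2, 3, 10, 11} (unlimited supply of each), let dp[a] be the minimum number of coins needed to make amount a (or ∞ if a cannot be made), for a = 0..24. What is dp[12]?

2

 a  0  1  2  3  4  5  6  7  8  9 10 11 12 13 14 15 16 17 18 19 20 21 22 23 24
dp  0  -  1  1  2  2  2  3  3  3  1  1  2  2  2  3  3  3  4  4  2  2  2  3  3
(- denotes ∞ / unreachable)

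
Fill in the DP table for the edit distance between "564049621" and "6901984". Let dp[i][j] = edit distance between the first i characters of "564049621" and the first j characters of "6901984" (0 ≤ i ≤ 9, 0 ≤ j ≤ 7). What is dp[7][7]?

   ''  6  9  0  1  9  8  4
''  0  1  2  3  4  5  6  7
 5  1  1  2  3  4  5  6  7
 6  2  1  2  3  4  5  6  7
 4  3  2  2  3  4  5  6  6
 0  4  3  3  2  3  4  5  6
 4  5  4  4  3  3  4  5  5
 9  6  5  4  4  4  3  4  5
 6  7  6  5  5  5  4  4  5
 2  8  7  6  6  6  5  5  5
 1  9  8  7  7  6  6  6  6

5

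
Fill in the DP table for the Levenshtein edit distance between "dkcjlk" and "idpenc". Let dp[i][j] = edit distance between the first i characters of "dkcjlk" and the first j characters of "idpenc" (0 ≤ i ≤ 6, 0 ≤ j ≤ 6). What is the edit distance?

   ''  i  d  p  e  n  c
''  0  1  2  3  4  5  6
 d  1  1  1  2  3  4  5
 k  2  2  2  2  3  4  5
 c  3  3  3  3  3  4  4
 j  4  4  4  4  4  4  5
 l  5  5  5  5  5  5  5
 k  6  6  6  6  6  6  6

6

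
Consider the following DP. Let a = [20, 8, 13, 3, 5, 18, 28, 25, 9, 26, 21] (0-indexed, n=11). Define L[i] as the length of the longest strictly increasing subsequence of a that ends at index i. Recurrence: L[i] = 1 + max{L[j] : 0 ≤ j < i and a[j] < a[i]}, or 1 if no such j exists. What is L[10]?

   i    0    1    2    3    4    5    6    7    8    9   10
a[i]   20    8   13    3    5   18   28   25    9   26   21
L[i]    1    1    2    1    2    3    4    4    3    5    4

4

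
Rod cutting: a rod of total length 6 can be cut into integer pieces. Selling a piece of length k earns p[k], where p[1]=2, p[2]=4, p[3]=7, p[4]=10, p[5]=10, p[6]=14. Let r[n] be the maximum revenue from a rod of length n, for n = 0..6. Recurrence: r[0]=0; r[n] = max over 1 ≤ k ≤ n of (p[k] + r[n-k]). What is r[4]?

   n    0    1    2    3    4    5    6
r[n]    0    2    4    7   10   12   14

10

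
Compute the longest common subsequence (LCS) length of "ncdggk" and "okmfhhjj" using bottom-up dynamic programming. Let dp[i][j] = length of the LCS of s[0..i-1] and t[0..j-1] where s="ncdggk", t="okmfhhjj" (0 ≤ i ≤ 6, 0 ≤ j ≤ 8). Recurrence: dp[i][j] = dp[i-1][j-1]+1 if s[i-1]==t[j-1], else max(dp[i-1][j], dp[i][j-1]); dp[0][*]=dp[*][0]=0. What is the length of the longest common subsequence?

1

   ''  o  k  m  f  h  h  j  j
''  0  0  0  0  0  0  0  0  0
 n  0  0  0  0  0  0  0  0  0
 c  0  0  0  0  0  0  0  0  0
 d  0  0  0  0  0  0  0  0  0
 g  0  0  0  0  0  0  0  0  0
 g  0  0  0  0  0  0  0  0  0
 k  0  0  1  1  1  1  1  1  1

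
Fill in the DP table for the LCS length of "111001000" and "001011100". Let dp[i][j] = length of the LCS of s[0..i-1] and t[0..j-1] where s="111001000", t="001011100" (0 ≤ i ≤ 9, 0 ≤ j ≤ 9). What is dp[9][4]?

   ''  0  0  1  0  1  1  1  0  0
''  0  0  0  0  0  0  0  0  0  0
 1  0  0  0  1  1  1  1  1  1  1
 1  0  0  0  1  1  2  2  2  2  2
 1  0  0  0  1  1  2  3  3  3  3
 0  0  1  1  1  2  2  3  3  4  4
 0  0  1  2  2  2  2  3  3  4  5
 1  0  1  2  3  3  3  3  4  4  5
 0  0  1  2  3  4  4  4  4  5  5
 0  0  1  2  3  4  4  4  4  5  6
 0  0  1  2  3  4  4  4  4  5  6

4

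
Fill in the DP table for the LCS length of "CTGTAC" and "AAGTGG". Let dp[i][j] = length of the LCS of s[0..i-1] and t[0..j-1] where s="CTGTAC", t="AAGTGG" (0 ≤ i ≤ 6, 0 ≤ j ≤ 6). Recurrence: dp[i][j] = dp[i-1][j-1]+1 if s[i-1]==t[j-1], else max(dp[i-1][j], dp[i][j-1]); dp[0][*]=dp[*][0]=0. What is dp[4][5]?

   ''  A  A  G  T  G  G
''  0  0  0  0  0  0  0
 C  0  0  0  0  0  0  0
 T  0  0  0  0  1  1  1
 G  0  0  0  1  1  2  2
 T  0  0  0  1  2  2  2
 A  0  1  1  1  2  2  2
 C  0  1  1  1  2  2  2

2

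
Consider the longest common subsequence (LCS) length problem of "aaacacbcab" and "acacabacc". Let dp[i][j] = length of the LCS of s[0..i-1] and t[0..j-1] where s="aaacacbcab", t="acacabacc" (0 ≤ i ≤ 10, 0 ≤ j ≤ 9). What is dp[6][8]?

   ''  a  c  a  c  a  b  a  c  c
''  0  0  0  0  0  0  0  0  0  0
 a  0  1  1  1  1  1  1  1  1  1
 a  0  1  1  2  2  2  2  2  2  2
 a  0  1  1  2  2  3  3  3  3  3
 c  0  1  2  2  3  3  3  3  4  4
 a  0  1  2  3  3  4  4  4  4  4
 c  0  1  2  3  4  4  4  4  5  5
 b  0  1  2  3  4  4  5  5  5  5
 c  0  1  2  3  4  4  5  5  6  6
 a  0  1  2  3  4  5  5  6  6  6
 b  0  1  2  3  4  5  6  6  6  6

5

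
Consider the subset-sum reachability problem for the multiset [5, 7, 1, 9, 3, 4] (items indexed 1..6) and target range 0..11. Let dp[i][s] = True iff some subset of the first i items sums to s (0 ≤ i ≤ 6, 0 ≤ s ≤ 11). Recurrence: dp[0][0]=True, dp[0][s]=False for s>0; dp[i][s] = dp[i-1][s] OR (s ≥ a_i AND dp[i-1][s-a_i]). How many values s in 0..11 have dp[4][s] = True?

i\s   0   1   2   3   4   5   6   7   8   9  10  11
  0   T   F   F   F   F   F   F   F   F   F   F   F
  1   T   F   F   F   F   T   F   F   F   F   F   F
  2   T   F   F   F   F   T   F   T   F   F   F   F
  3   T   T   F   F   F   T   T   T   T   F   F   F
  4   T   T   F   F   F   T   T   T   T   T   T   F
  5   T   T   F   T   T   T   T   T   T   T   T   T
  6   T   T   F   T   T   T   T   T   T   T   T   T

8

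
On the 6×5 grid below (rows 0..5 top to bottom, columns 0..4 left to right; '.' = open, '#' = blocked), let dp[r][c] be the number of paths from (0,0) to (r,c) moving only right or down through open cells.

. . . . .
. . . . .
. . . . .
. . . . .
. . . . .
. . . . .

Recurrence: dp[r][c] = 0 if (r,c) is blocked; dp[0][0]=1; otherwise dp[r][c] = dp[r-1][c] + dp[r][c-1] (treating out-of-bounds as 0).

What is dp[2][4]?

r\c   0   1   2   3   4
  0   1   1   1   1   1
  1   1   2   3   4   5
  2   1   3   6  10  15
  3   1   4  10  20  35
  4   1   5  15  35  70
  5   1   6  21  56 126

15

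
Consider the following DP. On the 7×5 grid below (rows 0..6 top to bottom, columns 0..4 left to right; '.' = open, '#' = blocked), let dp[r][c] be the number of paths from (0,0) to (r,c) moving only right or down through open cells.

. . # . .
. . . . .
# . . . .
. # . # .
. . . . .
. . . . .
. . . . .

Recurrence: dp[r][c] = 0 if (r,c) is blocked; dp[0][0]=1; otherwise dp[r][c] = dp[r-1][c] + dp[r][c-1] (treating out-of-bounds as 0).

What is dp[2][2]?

r\c   0   1   2   3   4
  0   1   1   0   0   0
  1   1   2   2   2   2
  2   0   2   4   6   8
  3   0   0   4   0   8
  4   0   0   4   4  12
  5   0   0   4   8  20
  6   0   0   4  12  32

4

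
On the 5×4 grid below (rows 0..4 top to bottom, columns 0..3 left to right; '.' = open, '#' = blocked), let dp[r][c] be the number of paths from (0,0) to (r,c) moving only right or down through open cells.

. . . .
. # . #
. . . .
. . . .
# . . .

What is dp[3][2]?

4

r\c   0   1   2   3
  0   1   1   1   1
  1   1   0   1   0
  2   1   1   2   2
  3   1   2   4   6
  4   0   2   6  12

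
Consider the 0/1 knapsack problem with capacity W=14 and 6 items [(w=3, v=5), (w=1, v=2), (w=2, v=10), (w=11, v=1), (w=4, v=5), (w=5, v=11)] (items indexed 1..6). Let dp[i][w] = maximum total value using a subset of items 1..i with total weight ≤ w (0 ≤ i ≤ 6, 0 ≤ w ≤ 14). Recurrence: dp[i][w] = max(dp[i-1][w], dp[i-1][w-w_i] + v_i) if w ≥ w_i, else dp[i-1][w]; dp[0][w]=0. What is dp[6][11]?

i\w   0   1   2   3   4   5   6   7   8   9  10  11  12  13  14
  0   0   0   0   0   0   0   0   0   0   0   0   0   0   0   0
  1   0   0   0   5   5   5   5   5   5   5   5   5   5   5   5
  2   0   2   2   5   7   7   7   7   7   7   7   7   7   7   7
  3   0   2  10  12  12  15  17  17  17  17  17  17  17  17  17
  4   0   2  10  12  12  15  17  17  17  17  17  17  17  17  17
  5   0   2  10  12  12  15  17  17  17  20  22  22  22  22  22
  6   0   2  10  12  12  15  17  21  23  23  26  28  28  28  31

28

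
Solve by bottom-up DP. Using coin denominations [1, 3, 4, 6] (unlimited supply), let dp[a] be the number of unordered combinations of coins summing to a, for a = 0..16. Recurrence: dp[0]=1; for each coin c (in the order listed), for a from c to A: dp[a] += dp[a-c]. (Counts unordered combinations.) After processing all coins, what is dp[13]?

18

after  coin     0     1     2     3     4     5     6     7     8     9    10    11    12    13    14    15    16
          1     1     1     1     1     1     1     1     1     1     1     1     1     1     1     1     1     1
          3     1     1     1     2     2     2     3     3     3     4     4     4     5     5     5     6     6
          4     1     1     1     2     3     3     4     5     6     7     8     9    11    12    13    15    17
          6     1     1     1     2     3     3     5     6     7     9    11    12    16    18    20    24    28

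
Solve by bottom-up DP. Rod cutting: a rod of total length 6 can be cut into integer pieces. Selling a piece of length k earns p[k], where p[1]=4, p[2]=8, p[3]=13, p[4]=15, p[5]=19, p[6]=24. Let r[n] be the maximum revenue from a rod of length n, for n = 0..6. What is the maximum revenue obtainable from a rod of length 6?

   n    0    1    2    3    4    5    6
r[n]    0    4    8   13   17   21   26

26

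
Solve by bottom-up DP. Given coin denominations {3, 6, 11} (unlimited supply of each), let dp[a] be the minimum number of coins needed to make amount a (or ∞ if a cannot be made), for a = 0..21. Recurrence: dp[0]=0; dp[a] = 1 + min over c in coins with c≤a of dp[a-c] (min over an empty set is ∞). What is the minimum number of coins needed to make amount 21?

 a  0  1  2  3  4  5  6  7  8  9 10 11 12 13 14 15 16 17 18 19 20 21
dp  0  -  -  1  -  -  1  -  -  2  -  1  2  -  2  3  -  2  3  -  3  4
(- denotes ∞ / unreachable)

4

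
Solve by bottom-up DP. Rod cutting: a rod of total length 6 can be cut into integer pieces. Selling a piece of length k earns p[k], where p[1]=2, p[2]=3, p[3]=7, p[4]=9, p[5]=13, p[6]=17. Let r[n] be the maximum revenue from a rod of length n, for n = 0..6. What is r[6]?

17

   n    0    1    2    3    4    5    6
r[n]    0    2    4    7    9   13   17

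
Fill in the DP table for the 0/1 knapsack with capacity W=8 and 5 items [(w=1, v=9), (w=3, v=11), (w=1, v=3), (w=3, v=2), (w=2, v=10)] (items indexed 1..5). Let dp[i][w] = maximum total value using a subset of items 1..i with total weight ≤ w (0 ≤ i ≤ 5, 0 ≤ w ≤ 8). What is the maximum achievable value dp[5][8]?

i\w   0   1   2   3   4   5   6   7   8
  0   0   0   0   0   0   0   0   0   0
  1   0   9   9   9   9   9   9   9   9
  2   0   9   9  11  20  20  20  20  20
  3   0   9  12  12  20  23  23  23  23
  4   0   9  12  12  20  23  23  23  25
  5   0   9  12  19  22  23  30  33  33

33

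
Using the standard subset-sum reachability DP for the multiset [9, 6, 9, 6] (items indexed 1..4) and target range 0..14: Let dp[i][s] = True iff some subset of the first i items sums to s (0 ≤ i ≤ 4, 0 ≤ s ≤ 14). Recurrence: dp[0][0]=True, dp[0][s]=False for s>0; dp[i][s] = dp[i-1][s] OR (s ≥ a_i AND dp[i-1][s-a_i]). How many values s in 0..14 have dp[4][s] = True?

4

i\s   0   1   2   3   4   5   6   7   8   9  10  11  12  13  14
  0   T   F   F   F   F   F   F   F   F   F   F   F   F   F   F
  1   T   F   F   F   F   F   F   F   F   T   F   F   F   F   F
  2   T   F   F   F   F   F   T   F   F   T   F   F   F   F   F
  3   T   F   F   F   F   F   T   F   F   T   F   F   F   F   F
  4   T   F   F   F   F   F   T   F   F   T   F   F   T   F   F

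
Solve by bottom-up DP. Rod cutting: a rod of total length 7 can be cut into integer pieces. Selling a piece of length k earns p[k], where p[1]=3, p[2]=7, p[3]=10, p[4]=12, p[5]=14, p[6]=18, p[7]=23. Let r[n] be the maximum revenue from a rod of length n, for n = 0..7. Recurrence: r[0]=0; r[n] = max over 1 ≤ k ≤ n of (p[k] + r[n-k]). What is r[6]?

21

   n    0    1    2    3    4    5    6    7
r[n]    0    3    7   10   14   17   21   24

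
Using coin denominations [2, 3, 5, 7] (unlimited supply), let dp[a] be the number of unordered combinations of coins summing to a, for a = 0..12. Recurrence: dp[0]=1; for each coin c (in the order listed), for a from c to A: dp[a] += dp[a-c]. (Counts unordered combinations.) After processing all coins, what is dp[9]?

after  coin     0     1     2     3     4     5     6     7     8     9    10    11    12
          2     1     0     1     0     1     0     1     0     1     0     1     0     1
          3     1     0     1     1     1     1     2     1     2     2     2     2     3
          5     1     0     1     1     1     2     2     2     3     3     4     4     5
          7     1     0     1     1     1     2     2     3     3     4     5     5     7

4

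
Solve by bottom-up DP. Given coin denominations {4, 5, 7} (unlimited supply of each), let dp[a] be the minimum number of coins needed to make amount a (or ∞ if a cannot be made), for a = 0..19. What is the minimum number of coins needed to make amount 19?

 a  0  1  2  3  4  5  6  7  8  9 10 11 12 13 14 15 16 17 18 19
dp  0  -  -  -  1  1  -  1  2  2  2  2  2  3  2  3  3  3  3  3
(- denotes ∞ / unreachable)

3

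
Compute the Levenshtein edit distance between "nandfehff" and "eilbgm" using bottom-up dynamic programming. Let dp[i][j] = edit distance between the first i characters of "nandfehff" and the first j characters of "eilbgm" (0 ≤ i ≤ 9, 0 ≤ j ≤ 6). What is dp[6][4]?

   ''  e  i  l  b  g  m
''  0  1  2  3  4  5  6
 n  1  1  2  3  4  5  6
 a  2  2  2  3  4  5  6
 n  3  3  3  3  4  5  6
 d  4  4  4  4  4  5  6
 f  5  5  5  5  5  5  6
 e  6  5  6  6  6  6  6
 h  7  6  6  7  7  7  7
 f  8  7  7  7  8  8  8
 f  9  8  8  8  8  9  9

6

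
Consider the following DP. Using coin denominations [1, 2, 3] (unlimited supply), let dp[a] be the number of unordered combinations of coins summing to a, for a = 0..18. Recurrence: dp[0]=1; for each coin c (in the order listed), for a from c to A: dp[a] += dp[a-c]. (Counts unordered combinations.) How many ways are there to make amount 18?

37

after  coin     0     1     2     3     4     5     6     7     8     9    10    11    12    13    14    15    16    17    18
          1     1     1     1     1     1     1     1     1     1     1     1     1     1     1     1     1     1     1     1
          2     1     1     2     2     3     3     4     4     5     5     6     6     7     7     8     8     9     9    10
          3     1     1     2     3     4     5     7     8    10    12    14    16    19    21    24    27    30    33    37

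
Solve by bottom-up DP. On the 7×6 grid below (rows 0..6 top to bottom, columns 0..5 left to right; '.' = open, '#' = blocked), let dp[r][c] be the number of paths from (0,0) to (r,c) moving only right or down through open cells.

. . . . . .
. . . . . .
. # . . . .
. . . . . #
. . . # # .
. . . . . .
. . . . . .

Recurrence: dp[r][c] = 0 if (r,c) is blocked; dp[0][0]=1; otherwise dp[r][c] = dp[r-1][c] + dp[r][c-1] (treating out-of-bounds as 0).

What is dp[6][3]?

22

r\c   0   1   2   3   4   5
  0   1   1   1   1   1   1
  1   1   2   3   4   5   6
  2   1   0   3   7  12  18
  3   1   1   4  11  23   0
  4   1   2   6   0   0   0
  5   1   3   9   9   9   9
  6   1   4  13  22  31  40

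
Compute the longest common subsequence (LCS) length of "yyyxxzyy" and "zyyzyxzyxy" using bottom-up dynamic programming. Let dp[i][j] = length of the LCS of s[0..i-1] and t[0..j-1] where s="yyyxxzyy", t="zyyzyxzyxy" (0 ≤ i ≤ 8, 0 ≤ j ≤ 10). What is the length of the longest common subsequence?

   ''  z  y  y  z  y  x  z  y  x  y
''  0  0  0  0  0  0  0  0  0  0  0
 y  0  0  1  1  1  1  1  1  1  1  1
 y  0  0  1  2  2  2  2  2  2  2  2
 y  0  0  1  2  2  3  3  3  3  3  3
 x  0  0  1  2  2  3  4  4  4  4  4
 x  0  0  1  2  2  3  4  4  4  5  5
 z  0  1  1  2  3  3  4  5  5  5  5
 y  0  1  2  2  3  4  4  5  6  6  6
 y  0  1  2  3  3  4  4  5  6  6  7

7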